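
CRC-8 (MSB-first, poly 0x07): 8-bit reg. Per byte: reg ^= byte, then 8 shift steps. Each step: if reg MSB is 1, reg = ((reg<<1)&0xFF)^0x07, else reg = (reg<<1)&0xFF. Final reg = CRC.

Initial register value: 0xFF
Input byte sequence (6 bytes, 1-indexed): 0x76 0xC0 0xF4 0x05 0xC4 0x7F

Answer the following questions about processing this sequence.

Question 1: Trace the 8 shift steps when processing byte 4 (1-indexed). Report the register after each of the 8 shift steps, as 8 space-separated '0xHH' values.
After byte 1 (0x76): reg=0xB6
After byte 2 (0xC0): reg=0x45
After byte 3 (0xF4): reg=0x1E
Register before byte 4: 0x1E
After XOR with byte 0x05: 0x1B

Answer: 0x36 0x6C 0xD8 0xB7 0x69 0xD2 0xA3 0x41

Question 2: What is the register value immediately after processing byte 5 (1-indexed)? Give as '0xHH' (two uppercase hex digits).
Answer: 0x92

Derivation:
After byte 1 (0x76): reg=0xB6
After byte 2 (0xC0): reg=0x45
After byte 3 (0xF4): reg=0x1E
After byte 4 (0x05): reg=0x41
After byte 5 (0xC4): reg=0x92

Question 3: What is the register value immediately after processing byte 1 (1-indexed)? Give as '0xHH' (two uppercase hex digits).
After byte 1 (0x76): reg=0xB6

Answer: 0xB6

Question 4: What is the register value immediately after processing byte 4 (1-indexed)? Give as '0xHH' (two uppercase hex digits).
Answer: 0x41

Derivation:
After byte 1 (0x76): reg=0xB6
After byte 2 (0xC0): reg=0x45
After byte 3 (0xF4): reg=0x1E
After byte 4 (0x05): reg=0x41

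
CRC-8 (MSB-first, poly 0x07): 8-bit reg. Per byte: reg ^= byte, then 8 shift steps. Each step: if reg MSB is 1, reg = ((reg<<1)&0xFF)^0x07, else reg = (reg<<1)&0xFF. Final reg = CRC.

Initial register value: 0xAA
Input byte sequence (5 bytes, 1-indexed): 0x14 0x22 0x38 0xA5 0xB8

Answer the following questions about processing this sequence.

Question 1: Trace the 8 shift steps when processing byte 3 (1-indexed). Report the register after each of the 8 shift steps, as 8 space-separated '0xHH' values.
After byte 1 (0x14): reg=0x33
After byte 2 (0x22): reg=0x77
Register before byte 3: 0x77
After XOR with byte 0x38: 0x4F

Answer: 0x9E 0x3B 0x76 0xEC 0xDF 0xB9 0x75 0xEA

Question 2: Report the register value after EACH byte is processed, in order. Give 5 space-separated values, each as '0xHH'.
0x33 0x77 0xEA 0xEA 0xB9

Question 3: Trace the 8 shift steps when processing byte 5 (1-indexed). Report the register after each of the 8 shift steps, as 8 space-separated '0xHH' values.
Answer: 0xA4 0x4F 0x9E 0x3B 0x76 0xEC 0xDF 0xB9

Derivation:
After byte 1 (0x14): reg=0x33
After byte 2 (0x22): reg=0x77
After byte 3 (0x38): reg=0xEA
After byte 4 (0xA5): reg=0xEA
Register before byte 5: 0xEA
After XOR with byte 0xB8: 0x52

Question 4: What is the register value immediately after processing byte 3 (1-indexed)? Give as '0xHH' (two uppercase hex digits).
After byte 1 (0x14): reg=0x33
After byte 2 (0x22): reg=0x77
After byte 3 (0x38): reg=0xEA

Answer: 0xEA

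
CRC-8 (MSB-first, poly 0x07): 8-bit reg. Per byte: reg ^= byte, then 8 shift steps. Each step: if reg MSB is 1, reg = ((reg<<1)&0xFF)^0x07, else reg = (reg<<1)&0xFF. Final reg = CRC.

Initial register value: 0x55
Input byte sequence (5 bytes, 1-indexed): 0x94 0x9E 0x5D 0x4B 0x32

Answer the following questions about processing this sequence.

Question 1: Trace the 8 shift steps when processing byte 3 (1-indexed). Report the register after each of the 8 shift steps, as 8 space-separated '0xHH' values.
After byte 1 (0x94): reg=0x49
After byte 2 (0x9E): reg=0x2B
Register before byte 3: 0x2B
After XOR with byte 0x5D: 0x76

Answer: 0xEC 0xDF 0xB9 0x75 0xEA 0xD3 0xA1 0x45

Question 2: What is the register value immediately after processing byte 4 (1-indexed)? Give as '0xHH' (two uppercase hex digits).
Answer: 0x2A

Derivation:
After byte 1 (0x94): reg=0x49
After byte 2 (0x9E): reg=0x2B
After byte 3 (0x5D): reg=0x45
After byte 4 (0x4B): reg=0x2A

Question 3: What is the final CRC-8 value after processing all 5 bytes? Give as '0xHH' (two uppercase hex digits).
After byte 1 (0x94): reg=0x49
After byte 2 (0x9E): reg=0x2B
After byte 3 (0x5D): reg=0x45
After byte 4 (0x4B): reg=0x2A
After byte 5 (0x32): reg=0x48

Answer: 0x48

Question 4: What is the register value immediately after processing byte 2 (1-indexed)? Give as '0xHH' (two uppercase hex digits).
Answer: 0x2B

Derivation:
After byte 1 (0x94): reg=0x49
After byte 2 (0x9E): reg=0x2B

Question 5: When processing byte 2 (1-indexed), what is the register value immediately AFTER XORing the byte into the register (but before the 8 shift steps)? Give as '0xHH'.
Answer: 0xD7

Derivation:
Register before byte 2: 0x49
Byte 2: 0x9E
0x49 XOR 0x9E = 0xD7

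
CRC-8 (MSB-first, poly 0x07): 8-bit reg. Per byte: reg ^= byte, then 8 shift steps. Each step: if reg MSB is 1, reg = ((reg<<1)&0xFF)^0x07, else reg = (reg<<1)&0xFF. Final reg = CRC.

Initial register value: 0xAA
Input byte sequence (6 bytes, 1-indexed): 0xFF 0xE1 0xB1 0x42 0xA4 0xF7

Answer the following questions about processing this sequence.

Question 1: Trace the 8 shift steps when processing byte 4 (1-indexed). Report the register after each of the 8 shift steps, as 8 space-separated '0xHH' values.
After byte 1 (0xFF): reg=0xAC
After byte 2 (0xE1): reg=0xE4
After byte 3 (0xB1): reg=0xAC
Register before byte 4: 0xAC
After XOR with byte 0x42: 0xEE

Answer: 0xDB 0xB1 0x65 0xCA 0x93 0x21 0x42 0x84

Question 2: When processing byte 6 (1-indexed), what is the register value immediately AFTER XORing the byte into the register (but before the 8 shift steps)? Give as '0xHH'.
Answer: 0x17

Derivation:
Register before byte 6: 0xE0
Byte 6: 0xF7
0xE0 XOR 0xF7 = 0x17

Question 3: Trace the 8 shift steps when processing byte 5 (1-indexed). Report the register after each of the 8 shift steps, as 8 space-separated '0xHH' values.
After byte 1 (0xFF): reg=0xAC
After byte 2 (0xE1): reg=0xE4
After byte 3 (0xB1): reg=0xAC
After byte 4 (0x42): reg=0x84
Register before byte 5: 0x84
After XOR with byte 0xA4: 0x20

Answer: 0x40 0x80 0x07 0x0E 0x1C 0x38 0x70 0xE0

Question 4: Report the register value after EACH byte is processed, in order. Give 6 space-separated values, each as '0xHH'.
0xAC 0xE4 0xAC 0x84 0xE0 0x65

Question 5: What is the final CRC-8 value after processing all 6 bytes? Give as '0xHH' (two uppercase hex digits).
Answer: 0x65

Derivation:
After byte 1 (0xFF): reg=0xAC
After byte 2 (0xE1): reg=0xE4
After byte 3 (0xB1): reg=0xAC
After byte 4 (0x42): reg=0x84
After byte 5 (0xA4): reg=0xE0
After byte 6 (0xF7): reg=0x65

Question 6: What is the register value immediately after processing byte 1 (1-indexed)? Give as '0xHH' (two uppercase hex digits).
After byte 1 (0xFF): reg=0xAC

Answer: 0xAC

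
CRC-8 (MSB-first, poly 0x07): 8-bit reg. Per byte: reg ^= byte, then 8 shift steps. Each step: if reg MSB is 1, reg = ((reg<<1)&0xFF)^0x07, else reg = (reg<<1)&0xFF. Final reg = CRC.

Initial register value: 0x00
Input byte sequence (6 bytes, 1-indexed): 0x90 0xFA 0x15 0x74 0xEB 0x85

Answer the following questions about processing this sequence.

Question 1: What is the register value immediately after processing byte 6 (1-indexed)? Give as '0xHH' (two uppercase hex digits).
After byte 1 (0x90): reg=0xF9
After byte 2 (0xFA): reg=0x09
After byte 3 (0x15): reg=0x54
After byte 4 (0x74): reg=0xE0
After byte 5 (0xEB): reg=0x31
After byte 6 (0x85): reg=0x05

Answer: 0x05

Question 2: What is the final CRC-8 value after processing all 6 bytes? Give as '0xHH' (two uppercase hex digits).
Answer: 0x05

Derivation:
After byte 1 (0x90): reg=0xF9
After byte 2 (0xFA): reg=0x09
After byte 3 (0x15): reg=0x54
After byte 4 (0x74): reg=0xE0
After byte 5 (0xEB): reg=0x31
After byte 6 (0x85): reg=0x05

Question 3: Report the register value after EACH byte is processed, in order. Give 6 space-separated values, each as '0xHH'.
0xF9 0x09 0x54 0xE0 0x31 0x05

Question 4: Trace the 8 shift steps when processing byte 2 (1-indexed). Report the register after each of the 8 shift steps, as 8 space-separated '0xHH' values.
After byte 1 (0x90): reg=0xF9
Register before byte 2: 0xF9
After XOR with byte 0xFA: 0x03

Answer: 0x06 0x0C 0x18 0x30 0x60 0xC0 0x87 0x09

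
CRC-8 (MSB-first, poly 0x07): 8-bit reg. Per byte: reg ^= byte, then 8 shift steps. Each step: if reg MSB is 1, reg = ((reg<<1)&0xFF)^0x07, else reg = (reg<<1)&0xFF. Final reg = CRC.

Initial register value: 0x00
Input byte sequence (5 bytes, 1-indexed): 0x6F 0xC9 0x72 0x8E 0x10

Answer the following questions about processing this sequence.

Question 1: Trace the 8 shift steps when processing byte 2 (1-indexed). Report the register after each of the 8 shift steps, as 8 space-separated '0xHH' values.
Answer: 0x81 0x05 0x0A 0x14 0x28 0x50 0xA0 0x47

Derivation:
After byte 1 (0x6F): reg=0x0A
Register before byte 2: 0x0A
After XOR with byte 0xC9: 0xC3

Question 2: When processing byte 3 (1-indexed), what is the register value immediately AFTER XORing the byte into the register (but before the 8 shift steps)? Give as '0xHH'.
Answer: 0x35

Derivation:
Register before byte 3: 0x47
Byte 3: 0x72
0x47 XOR 0x72 = 0x35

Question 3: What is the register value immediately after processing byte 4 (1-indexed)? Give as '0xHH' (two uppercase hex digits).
After byte 1 (0x6F): reg=0x0A
After byte 2 (0xC9): reg=0x47
After byte 3 (0x72): reg=0x8B
After byte 4 (0x8E): reg=0x1B

Answer: 0x1B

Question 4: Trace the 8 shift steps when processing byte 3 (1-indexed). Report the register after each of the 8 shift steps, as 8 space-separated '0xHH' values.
Answer: 0x6A 0xD4 0xAF 0x59 0xB2 0x63 0xC6 0x8B

Derivation:
After byte 1 (0x6F): reg=0x0A
After byte 2 (0xC9): reg=0x47
Register before byte 3: 0x47
After XOR with byte 0x72: 0x35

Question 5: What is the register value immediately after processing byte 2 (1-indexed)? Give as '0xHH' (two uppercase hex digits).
After byte 1 (0x6F): reg=0x0A
After byte 2 (0xC9): reg=0x47

Answer: 0x47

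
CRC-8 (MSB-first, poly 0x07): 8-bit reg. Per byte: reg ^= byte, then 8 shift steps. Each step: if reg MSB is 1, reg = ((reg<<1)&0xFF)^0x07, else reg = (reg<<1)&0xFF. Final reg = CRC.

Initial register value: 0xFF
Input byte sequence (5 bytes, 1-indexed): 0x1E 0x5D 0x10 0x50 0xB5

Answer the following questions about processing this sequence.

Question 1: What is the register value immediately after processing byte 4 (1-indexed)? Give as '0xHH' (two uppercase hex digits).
After byte 1 (0x1E): reg=0xA9
After byte 2 (0x5D): reg=0xC2
After byte 3 (0x10): reg=0x30
After byte 4 (0x50): reg=0x27

Answer: 0x27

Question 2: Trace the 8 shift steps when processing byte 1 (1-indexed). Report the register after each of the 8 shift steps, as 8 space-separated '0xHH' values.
Register before byte 1: 0xFF
After XOR with byte 0x1E: 0xE1

Answer: 0xC5 0x8D 0x1D 0x3A 0x74 0xE8 0xD7 0xA9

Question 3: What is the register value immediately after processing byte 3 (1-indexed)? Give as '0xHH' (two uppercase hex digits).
Answer: 0x30

Derivation:
After byte 1 (0x1E): reg=0xA9
After byte 2 (0x5D): reg=0xC2
After byte 3 (0x10): reg=0x30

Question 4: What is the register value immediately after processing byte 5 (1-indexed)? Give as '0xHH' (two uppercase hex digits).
Answer: 0xF7

Derivation:
After byte 1 (0x1E): reg=0xA9
After byte 2 (0x5D): reg=0xC2
After byte 3 (0x10): reg=0x30
After byte 4 (0x50): reg=0x27
After byte 5 (0xB5): reg=0xF7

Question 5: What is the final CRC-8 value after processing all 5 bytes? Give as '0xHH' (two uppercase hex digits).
Answer: 0xF7

Derivation:
After byte 1 (0x1E): reg=0xA9
After byte 2 (0x5D): reg=0xC2
After byte 3 (0x10): reg=0x30
After byte 4 (0x50): reg=0x27
After byte 5 (0xB5): reg=0xF7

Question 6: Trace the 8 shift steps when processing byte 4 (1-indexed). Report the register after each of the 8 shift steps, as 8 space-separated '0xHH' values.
Answer: 0xC0 0x87 0x09 0x12 0x24 0x48 0x90 0x27

Derivation:
After byte 1 (0x1E): reg=0xA9
After byte 2 (0x5D): reg=0xC2
After byte 3 (0x10): reg=0x30
Register before byte 4: 0x30
After XOR with byte 0x50: 0x60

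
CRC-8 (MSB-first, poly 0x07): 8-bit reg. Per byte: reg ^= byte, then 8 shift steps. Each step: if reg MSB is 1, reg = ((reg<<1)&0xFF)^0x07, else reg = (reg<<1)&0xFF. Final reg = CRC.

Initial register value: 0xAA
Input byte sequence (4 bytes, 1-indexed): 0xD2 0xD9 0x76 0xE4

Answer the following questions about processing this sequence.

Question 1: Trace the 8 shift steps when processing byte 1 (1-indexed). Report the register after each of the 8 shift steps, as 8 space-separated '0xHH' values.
Answer: 0xF0 0xE7 0xC9 0x95 0x2D 0x5A 0xB4 0x6F

Derivation:
Register before byte 1: 0xAA
After XOR with byte 0xD2: 0x78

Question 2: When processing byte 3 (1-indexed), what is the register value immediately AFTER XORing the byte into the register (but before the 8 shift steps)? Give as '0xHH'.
Answer: 0x7D

Derivation:
Register before byte 3: 0x0B
Byte 3: 0x76
0x0B XOR 0x76 = 0x7D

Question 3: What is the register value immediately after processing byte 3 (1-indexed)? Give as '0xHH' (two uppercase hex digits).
After byte 1 (0xD2): reg=0x6F
After byte 2 (0xD9): reg=0x0B
After byte 3 (0x76): reg=0x74

Answer: 0x74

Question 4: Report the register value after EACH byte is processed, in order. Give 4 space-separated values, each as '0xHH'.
0x6F 0x0B 0x74 0xF9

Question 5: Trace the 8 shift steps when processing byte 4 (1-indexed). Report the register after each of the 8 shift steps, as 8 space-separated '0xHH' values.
After byte 1 (0xD2): reg=0x6F
After byte 2 (0xD9): reg=0x0B
After byte 3 (0x76): reg=0x74
Register before byte 4: 0x74
After XOR with byte 0xE4: 0x90

Answer: 0x27 0x4E 0x9C 0x3F 0x7E 0xFC 0xFF 0xF9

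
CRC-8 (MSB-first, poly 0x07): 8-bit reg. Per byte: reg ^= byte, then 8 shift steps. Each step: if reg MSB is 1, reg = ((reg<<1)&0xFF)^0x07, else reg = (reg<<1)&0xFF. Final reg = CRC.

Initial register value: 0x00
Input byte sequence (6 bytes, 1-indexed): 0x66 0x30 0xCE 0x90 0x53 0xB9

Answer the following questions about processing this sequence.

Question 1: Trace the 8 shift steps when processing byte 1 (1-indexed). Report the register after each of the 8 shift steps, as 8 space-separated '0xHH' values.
Register before byte 1: 0x00
After XOR with byte 0x66: 0x66

Answer: 0xCC 0x9F 0x39 0x72 0xE4 0xCF 0x99 0x35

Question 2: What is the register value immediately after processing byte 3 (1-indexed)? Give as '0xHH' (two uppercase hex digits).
Answer: 0x25

Derivation:
After byte 1 (0x66): reg=0x35
After byte 2 (0x30): reg=0x1B
After byte 3 (0xCE): reg=0x25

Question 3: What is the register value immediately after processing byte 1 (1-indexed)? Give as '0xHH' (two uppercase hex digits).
Answer: 0x35

Derivation:
After byte 1 (0x66): reg=0x35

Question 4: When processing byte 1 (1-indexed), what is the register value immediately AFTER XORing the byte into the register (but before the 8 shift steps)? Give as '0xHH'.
Register before byte 1: 0x00
Byte 1: 0x66
0x00 XOR 0x66 = 0x66

Answer: 0x66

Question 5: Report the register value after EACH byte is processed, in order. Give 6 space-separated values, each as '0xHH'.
0x35 0x1B 0x25 0x02 0xB0 0x3F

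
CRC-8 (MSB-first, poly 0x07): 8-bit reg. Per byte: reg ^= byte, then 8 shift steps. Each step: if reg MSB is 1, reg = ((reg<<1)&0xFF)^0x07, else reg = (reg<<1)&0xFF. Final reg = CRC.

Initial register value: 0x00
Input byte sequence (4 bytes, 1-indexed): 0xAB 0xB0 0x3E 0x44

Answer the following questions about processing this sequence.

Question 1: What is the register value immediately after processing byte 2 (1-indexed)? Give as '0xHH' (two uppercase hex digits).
Answer: 0x96

Derivation:
After byte 1 (0xAB): reg=0x58
After byte 2 (0xB0): reg=0x96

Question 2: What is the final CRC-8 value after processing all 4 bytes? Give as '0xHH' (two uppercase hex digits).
After byte 1 (0xAB): reg=0x58
After byte 2 (0xB0): reg=0x96
After byte 3 (0x3E): reg=0x51
After byte 4 (0x44): reg=0x6B

Answer: 0x6B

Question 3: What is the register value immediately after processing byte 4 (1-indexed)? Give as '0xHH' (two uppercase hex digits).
Answer: 0x6B

Derivation:
After byte 1 (0xAB): reg=0x58
After byte 2 (0xB0): reg=0x96
After byte 3 (0x3E): reg=0x51
After byte 4 (0x44): reg=0x6B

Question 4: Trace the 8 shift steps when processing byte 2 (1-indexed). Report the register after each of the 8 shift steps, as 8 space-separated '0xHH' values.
Answer: 0xD7 0xA9 0x55 0xAA 0x53 0xA6 0x4B 0x96

Derivation:
After byte 1 (0xAB): reg=0x58
Register before byte 2: 0x58
After XOR with byte 0xB0: 0xE8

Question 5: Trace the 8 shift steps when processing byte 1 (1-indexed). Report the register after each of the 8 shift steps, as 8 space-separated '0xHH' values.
Register before byte 1: 0x00
After XOR with byte 0xAB: 0xAB

Answer: 0x51 0xA2 0x43 0x86 0x0B 0x16 0x2C 0x58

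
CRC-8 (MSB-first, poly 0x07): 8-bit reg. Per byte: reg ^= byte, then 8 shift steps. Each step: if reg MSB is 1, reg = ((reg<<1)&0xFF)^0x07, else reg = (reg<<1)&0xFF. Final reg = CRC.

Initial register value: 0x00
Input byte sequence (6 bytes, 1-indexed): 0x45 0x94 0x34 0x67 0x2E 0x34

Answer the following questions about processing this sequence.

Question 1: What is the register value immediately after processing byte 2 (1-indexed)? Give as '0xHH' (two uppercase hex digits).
After byte 1 (0x45): reg=0xDC
After byte 2 (0x94): reg=0xFF

Answer: 0xFF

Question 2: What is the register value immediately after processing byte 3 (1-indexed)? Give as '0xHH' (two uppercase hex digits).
Answer: 0x7F

Derivation:
After byte 1 (0x45): reg=0xDC
After byte 2 (0x94): reg=0xFF
After byte 3 (0x34): reg=0x7F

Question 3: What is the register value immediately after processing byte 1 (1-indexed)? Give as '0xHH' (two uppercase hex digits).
Answer: 0xDC

Derivation:
After byte 1 (0x45): reg=0xDC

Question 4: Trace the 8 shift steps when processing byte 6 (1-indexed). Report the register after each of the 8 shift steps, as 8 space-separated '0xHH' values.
After byte 1 (0x45): reg=0xDC
After byte 2 (0x94): reg=0xFF
After byte 3 (0x34): reg=0x7F
After byte 4 (0x67): reg=0x48
After byte 5 (0x2E): reg=0x35
Register before byte 6: 0x35
After XOR with byte 0x34: 0x01

Answer: 0x02 0x04 0x08 0x10 0x20 0x40 0x80 0x07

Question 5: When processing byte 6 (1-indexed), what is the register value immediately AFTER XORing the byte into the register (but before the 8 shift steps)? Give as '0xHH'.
Register before byte 6: 0x35
Byte 6: 0x34
0x35 XOR 0x34 = 0x01

Answer: 0x01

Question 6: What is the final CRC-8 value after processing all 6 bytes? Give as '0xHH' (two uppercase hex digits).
After byte 1 (0x45): reg=0xDC
After byte 2 (0x94): reg=0xFF
After byte 3 (0x34): reg=0x7F
After byte 4 (0x67): reg=0x48
After byte 5 (0x2E): reg=0x35
After byte 6 (0x34): reg=0x07

Answer: 0x07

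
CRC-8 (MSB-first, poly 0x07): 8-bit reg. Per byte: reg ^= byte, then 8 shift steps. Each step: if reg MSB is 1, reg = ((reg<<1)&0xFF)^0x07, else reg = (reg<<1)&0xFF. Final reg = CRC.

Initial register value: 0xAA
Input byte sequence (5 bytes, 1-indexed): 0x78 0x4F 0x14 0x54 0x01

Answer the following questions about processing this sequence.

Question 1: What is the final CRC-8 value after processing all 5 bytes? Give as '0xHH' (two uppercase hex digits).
After byte 1 (0x78): reg=0x30
After byte 2 (0x4F): reg=0x7A
After byte 3 (0x14): reg=0x0D
After byte 4 (0x54): reg=0x88
After byte 5 (0x01): reg=0xB6

Answer: 0xB6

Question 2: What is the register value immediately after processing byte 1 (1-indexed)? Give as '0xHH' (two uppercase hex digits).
After byte 1 (0x78): reg=0x30

Answer: 0x30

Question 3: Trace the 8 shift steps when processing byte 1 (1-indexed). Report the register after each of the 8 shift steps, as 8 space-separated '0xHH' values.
Answer: 0xA3 0x41 0x82 0x03 0x06 0x0C 0x18 0x30

Derivation:
Register before byte 1: 0xAA
After XOR with byte 0x78: 0xD2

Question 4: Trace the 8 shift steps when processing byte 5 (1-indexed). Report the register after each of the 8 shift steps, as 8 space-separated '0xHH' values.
Answer: 0x15 0x2A 0x54 0xA8 0x57 0xAE 0x5B 0xB6

Derivation:
After byte 1 (0x78): reg=0x30
After byte 2 (0x4F): reg=0x7A
After byte 3 (0x14): reg=0x0D
After byte 4 (0x54): reg=0x88
Register before byte 5: 0x88
After XOR with byte 0x01: 0x89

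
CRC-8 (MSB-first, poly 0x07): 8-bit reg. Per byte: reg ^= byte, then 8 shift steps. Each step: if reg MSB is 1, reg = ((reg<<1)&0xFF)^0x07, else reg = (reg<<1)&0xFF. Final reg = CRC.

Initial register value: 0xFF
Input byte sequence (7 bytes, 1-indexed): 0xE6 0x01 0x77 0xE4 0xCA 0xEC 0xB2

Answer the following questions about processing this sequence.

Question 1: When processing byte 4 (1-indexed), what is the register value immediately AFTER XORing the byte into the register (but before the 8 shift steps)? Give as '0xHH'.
Register before byte 4: 0xCF
Byte 4: 0xE4
0xCF XOR 0xE4 = 0x2B

Answer: 0x2B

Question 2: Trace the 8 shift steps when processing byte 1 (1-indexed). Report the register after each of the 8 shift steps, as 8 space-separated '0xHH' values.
Register before byte 1: 0xFF
After XOR with byte 0xE6: 0x19

Answer: 0x32 0x64 0xC8 0x97 0x29 0x52 0xA4 0x4F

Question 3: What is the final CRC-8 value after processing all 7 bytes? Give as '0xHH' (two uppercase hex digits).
After byte 1 (0xE6): reg=0x4F
After byte 2 (0x01): reg=0xED
After byte 3 (0x77): reg=0xCF
After byte 4 (0xE4): reg=0xD1
After byte 5 (0xCA): reg=0x41
After byte 6 (0xEC): reg=0x4A
After byte 7 (0xB2): reg=0xE6

Answer: 0xE6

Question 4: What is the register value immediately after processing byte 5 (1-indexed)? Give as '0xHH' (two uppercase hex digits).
After byte 1 (0xE6): reg=0x4F
After byte 2 (0x01): reg=0xED
After byte 3 (0x77): reg=0xCF
After byte 4 (0xE4): reg=0xD1
After byte 5 (0xCA): reg=0x41

Answer: 0x41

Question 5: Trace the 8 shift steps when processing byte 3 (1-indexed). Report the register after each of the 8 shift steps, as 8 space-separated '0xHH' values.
Answer: 0x33 0x66 0xCC 0x9F 0x39 0x72 0xE4 0xCF

Derivation:
After byte 1 (0xE6): reg=0x4F
After byte 2 (0x01): reg=0xED
Register before byte 3: 0xED
After XOR with byte 0x77: 0x9A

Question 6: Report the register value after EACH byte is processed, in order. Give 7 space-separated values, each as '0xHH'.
0x4F 0xED 0xCF 0xD1 0x41 0x4A 0xE6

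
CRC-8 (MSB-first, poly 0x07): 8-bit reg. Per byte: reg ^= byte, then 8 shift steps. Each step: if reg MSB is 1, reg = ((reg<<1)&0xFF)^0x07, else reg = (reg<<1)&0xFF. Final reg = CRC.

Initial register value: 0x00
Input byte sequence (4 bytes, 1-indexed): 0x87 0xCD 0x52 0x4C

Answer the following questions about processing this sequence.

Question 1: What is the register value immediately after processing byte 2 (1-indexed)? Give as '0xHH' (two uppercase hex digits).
Answer: 0xB0

Derivation:
After byte 1 (0x87): reg=0x9C
After byte 2 (0xCD): reg=0xB0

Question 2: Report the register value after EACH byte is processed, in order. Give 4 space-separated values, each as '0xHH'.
0x9C 0xB0 0xA0 0x8A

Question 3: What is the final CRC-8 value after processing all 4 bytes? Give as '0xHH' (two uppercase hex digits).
After byte 1 (0x87): reg=0x9C
After byte 2 (0xCD): reg=0xB0
After byte 3 (0x52): reg=0xA0
After byte 4 (0x4C): reg=0x8A

Answer: 0x8A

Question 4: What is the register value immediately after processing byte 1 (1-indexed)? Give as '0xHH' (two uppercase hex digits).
After byte 1 (0x87): reg=0x9C

Answer: 0x9C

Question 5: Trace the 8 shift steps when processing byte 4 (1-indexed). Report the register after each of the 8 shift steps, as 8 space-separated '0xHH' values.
Answer: 0xDF 0xB9 0x75 0xEA 0xD3 0xA1 0x45 0x8A

Derivation:
After byte 1 (0x87): reg=0x9C
After byte 2 (0xCD): reg=0xB0
After byte 3 (0x52): reg=0xA0
Register before byte 4: 0xA0
After XOR with byte 0x4C: 0xEC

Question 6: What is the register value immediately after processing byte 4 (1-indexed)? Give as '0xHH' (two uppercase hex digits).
After byte 1 (0x87): reg=0x9C
After byte 2 (0xCD): reg=0xB0
After byte 3 (0x52): reg=0xA0
After byte 4 (0x4C): reg=0x8A

Answer: 0x8A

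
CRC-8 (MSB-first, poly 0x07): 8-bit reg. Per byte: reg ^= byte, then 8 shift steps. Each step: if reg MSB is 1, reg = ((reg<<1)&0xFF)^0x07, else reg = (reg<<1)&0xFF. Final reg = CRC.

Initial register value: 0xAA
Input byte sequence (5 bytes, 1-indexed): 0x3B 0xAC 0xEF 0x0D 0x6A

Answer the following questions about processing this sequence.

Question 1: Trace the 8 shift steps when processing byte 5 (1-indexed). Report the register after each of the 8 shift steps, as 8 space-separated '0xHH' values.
After byte 1 (0x3B): reg=0xFE
After byte 2 (0xAC): reg=0xB9
After byte 3 (0xEF): reg=0xA5
After byte 4 (0x0D): reg=0x51
Register before byte 5: 0x51
After XOR with byte 0x6A: 0x3B

Answer: 0x76 0xEC 0xDF 0xB9 0x75 0xEA 0xD3 0xA1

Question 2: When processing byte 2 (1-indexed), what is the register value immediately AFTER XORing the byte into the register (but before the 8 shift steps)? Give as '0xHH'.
Register before byte 2: 0xFE
Byte 2: 0xAC
0xFE XOR 0xAC = 0x52

Answer: 0x52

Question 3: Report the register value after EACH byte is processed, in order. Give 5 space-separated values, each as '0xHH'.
0xFE 0xB9 0xA5 0x51 0xA1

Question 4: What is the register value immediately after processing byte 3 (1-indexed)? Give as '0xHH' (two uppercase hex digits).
After byte 1 (0x3B): reg=0xFE
After byte 2 (0xAC): reg=0xB9
After byte 3 (0xEF): reg=0xA5

Answer: 0xA5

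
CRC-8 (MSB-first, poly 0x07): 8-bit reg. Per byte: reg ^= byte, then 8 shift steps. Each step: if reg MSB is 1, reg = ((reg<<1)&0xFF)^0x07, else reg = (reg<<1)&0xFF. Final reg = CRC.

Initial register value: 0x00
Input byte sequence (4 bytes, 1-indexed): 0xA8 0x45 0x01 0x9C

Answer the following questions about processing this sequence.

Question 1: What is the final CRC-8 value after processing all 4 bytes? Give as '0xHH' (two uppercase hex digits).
Answer: 0xC1

Derivation:
After byte 1 (0xA8): reg=0x51
After byte 2 (0x45): reg=0x6C
After byte 3 (0x01): reg=0x04
After byte 4 (0x9C): reg=0xC1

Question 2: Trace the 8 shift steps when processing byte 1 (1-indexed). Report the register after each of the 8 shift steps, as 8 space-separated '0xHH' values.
Answer: 0x57 0xAE 0x5B 0xB6 0x6B 0xD6 0xAB 0x51

Derivation:
Register before byte 1: 0x00
After XOR with byte 0xA8: 0xA8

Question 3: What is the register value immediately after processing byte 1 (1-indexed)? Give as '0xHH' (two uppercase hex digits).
After byte 1 (0xA8): reg=0x51

Answer: 0x51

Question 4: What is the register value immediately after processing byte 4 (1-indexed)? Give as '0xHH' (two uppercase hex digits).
After byte 1 (0xA8): reg=0x51
After byte 2 (0x45): reg=0x6C
After byte 3 (0x01): reg=0x04
After byte 4 (0x9C): reg=0xC1

Answer: 0xC1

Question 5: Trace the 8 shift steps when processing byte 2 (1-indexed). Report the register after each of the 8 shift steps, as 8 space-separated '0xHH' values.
After byte 1 (0xA8): reg=0x51
Register before byte 2: 0x51
After XOR with byte 0x45: 0x14

Answer: 0x28 0x50 0xA0 0x47 0x8E 0x1B 0x36 0x6C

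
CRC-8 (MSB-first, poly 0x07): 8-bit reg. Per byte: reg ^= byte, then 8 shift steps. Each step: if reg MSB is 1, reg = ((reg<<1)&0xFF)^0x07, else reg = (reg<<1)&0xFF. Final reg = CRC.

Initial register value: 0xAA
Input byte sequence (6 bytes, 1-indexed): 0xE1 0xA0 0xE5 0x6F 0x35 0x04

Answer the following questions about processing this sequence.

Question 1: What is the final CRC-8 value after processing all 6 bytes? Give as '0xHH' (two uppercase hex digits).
Answer: 0xBD

Derivation:
After byte 1 (0xE1): reg=0xF6
After byte 2 (0xA0): reg=0xA5
After byte 3 (0xE5): reg=0xC7
After byte 4 (0x6F): reg=0x51
After byte 5 (0x35): reg=0x3B
After byte 6 (0x04): reg=0xBD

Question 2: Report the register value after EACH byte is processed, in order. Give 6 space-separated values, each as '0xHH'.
0xF6 0xA5 0xC7 0x51 0x3B 0xBD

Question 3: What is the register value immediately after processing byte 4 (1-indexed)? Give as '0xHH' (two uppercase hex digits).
Answer: 0x51

Derivation:
After byte 1 (0xE1): reg=0xF6
After byte 2 (0xA0): reg=0xA5
After byte 3 (0xE5): reg=0xC7
After byte 4 (0x6F): reg=0x51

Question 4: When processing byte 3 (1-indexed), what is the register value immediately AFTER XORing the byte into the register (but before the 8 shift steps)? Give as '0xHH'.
Register before byte 3: 0xA5
Byte 3: 0xE5
0xA5 XOR 0xE5 = 0x40

Answer: 0x40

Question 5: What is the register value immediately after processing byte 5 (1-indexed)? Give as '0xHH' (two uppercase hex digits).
Answer: 0x3B

Derivation:
After byte 1 (0xE1): reg=0xF6
After byte 2 (0xA0): reg=0xA5
After byte 3 (0xE5): reg=0xC7
After byte 4 (0x6F): reg=0x51
After byte 5 (0x35): reg=0x3B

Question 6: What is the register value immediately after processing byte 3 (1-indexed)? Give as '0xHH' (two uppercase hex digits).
After byte 1 (0xE1): reg=0xF6
After byte 2 (0xA0): reg=0xA5
After byte 3 (0xE5): reg=0xC7

Answer: 0xC7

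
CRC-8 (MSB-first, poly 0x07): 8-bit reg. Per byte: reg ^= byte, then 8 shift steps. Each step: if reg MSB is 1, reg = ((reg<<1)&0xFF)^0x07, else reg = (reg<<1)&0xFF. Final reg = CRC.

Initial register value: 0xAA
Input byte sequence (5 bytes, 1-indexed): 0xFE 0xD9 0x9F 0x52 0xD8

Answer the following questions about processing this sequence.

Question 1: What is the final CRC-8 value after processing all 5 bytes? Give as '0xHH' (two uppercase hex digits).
After byte 1 (0xFE): reg=0xAB
After byte 2 (0xD9): reg=0x59
After byte 3 (0x9F): reg=0x5C
After byte 4 (0x52): reg=0x2A
After byte 5 (0xD8): reg=0xD0

Answer: 0xD0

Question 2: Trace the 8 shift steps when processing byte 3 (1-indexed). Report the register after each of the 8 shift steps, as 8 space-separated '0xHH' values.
After byte 1 (0xFE): reg=0xAB
After byte 2 (0xD9): reg=0x59
Register before byte 3: 0x59
After XOR with byte 0x9F: 0xC6

Answer: 0x8B 0x11 0x22 0x44 0x88 0x17 0x2E 0x5C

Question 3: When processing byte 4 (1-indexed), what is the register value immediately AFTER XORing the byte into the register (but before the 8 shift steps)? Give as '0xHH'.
Answer: 0x0E

Derivation:
Register before byte 4: 0x5C
Byte 4: 0x52
0x5C XOR 0x52 = 0x0E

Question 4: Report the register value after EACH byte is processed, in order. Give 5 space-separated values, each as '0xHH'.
0xAB 0x59 0x5C 0x2A 0xD0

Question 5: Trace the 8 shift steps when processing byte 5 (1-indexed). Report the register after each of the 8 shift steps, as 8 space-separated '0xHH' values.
Answer: 0xE3 0xC1 0x85 0x0D 0x1A 0x34 0x68 0xD0

Derivation:
After byte 1 (0xFE): reg=0xAB
After byte 2 (0xD9): reg=0x59
After byte 3 (0x9F): reg=0x5C
After byte 4 (0x52): reg=0x2A
Register before byte 5: 0x2A
After XOR with byte 0xD8: 0xF2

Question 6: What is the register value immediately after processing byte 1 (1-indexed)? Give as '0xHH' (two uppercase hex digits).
After byte 1 (0xFE): reg=0xAB

Answer: 0xAB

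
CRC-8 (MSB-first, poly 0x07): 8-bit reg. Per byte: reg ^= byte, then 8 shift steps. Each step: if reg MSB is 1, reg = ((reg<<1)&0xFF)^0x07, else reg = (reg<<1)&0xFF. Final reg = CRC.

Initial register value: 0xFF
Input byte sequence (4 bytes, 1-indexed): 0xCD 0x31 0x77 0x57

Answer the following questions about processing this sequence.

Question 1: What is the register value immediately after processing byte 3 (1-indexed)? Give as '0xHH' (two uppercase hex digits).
After byte 1 (0xCD): reg=0x9E
After byte 2 (0x31): reg=0x44
After byte 3 (0x77): reg=0x99

Answer: 0x99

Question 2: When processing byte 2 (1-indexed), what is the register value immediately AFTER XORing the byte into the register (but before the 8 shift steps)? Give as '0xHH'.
Register before byte 2: 0x9E
Byte 2: 0x31
0x9E XOR 0x31 = 0xAF

Answer: 0xAF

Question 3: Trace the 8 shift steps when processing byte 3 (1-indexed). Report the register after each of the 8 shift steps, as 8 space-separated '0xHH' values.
After byte 1 (0xCD): reg=0x9E
After byte 2 (0x31): reg=0x44
Register before byte 3: 0x44
After XOR with byte 0x77: 0x33

Answer: 0x66 0xCC 0x9F 0x39 0x72 0xE4 0xCF 0x99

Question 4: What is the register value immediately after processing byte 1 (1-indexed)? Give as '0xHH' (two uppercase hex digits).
After byte 1 (0xCD): reg=0x9E

Answer: 0x9E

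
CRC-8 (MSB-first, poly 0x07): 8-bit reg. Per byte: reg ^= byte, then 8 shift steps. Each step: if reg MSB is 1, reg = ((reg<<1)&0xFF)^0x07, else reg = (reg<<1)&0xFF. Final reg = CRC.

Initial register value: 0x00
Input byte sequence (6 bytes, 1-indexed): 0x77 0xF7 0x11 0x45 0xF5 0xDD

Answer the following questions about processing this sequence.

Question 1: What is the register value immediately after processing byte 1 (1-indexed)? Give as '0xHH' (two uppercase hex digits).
After byte 1 (0x77): reg=0x42

Answer: 0x42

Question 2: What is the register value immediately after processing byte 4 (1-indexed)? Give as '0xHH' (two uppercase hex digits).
Answer: 0xB4

Derivation:
After byte 1 (0x77): reg=0x42
After byte 2 (0xF7): reg=0x02
After byte 3 (0x11): reg=0x79
After byte 4 (0x45): reg=0xB4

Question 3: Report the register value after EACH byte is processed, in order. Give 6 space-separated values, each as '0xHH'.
0x42 0x02 0x79 0xB4 0xC0 0x53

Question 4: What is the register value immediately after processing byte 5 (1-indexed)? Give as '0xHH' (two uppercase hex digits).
After byte 1 (0x77): reg=0x42
After byte 2 (0xF7): reg=0x02
After byte 3 (0x11): reg=0x79
After byte 4 (0x45): reg=0xB4
After byte 5 (0xF5): reg=0xC0

Answer: 0xC0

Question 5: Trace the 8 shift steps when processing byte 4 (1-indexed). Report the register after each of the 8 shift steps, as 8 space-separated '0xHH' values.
Answer: 0x78 0xF0 0xE7 0xC9 0x95 0x2D 0x5A 0xB4

Derivation:
After byte 1 (0x77): reg=0x42
After byte 2 (0xF7): reg=0x02
After byte 3 (0x11): reg=0x79
Register before byte 4: 0x79
After XOR with byte 0x45: 0x3C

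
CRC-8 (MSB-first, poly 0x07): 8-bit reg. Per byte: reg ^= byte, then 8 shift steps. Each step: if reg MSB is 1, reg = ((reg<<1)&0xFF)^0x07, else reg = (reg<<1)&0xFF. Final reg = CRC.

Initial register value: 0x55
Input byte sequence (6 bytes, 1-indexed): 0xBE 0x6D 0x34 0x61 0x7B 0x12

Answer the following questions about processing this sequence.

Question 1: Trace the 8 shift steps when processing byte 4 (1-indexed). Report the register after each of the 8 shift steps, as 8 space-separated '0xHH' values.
Answer: 0xA1 0x45 0x8A 0x13 0x26 0x4C 0x98 0x37

Derivation:
After byte 1 (0xBE): reg=0x9F
After byte 2 (0x6D): reg=0xD0
After byte 3 (0x34): reg=0xB2
Register before byte 4: 0xB2
After XOR with byte 0x61: 0xD3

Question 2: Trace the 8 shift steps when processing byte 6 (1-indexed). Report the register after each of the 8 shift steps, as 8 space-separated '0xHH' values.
After byte 1 (0xBE): reg=0x9F
After byte 2 (0x6D): reg=0xD0
After byte 3 (0x34): reg=0xB2
After byte 4 (0x61): reg=0x37
After byte 5 (0x7B): reg=0xE3
Register before byte 6: 0xE3
After XOR with byte 0x12: 0xF1

Answer: 0xE5 0xCD 0x9D 0x3D 0x7A 0xF4 0xEF 0xD9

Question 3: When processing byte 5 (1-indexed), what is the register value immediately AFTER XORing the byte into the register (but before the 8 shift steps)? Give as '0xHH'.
Answer: 0x4C

Derivation:
Register before byte 5: 0x37
Byte 5: 0x7B
0x37 XOR 0x7B = 0x4C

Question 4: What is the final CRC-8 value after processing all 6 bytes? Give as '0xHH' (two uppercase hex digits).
After byte 1 (0xBE): reg=0x9F
After byte 2 (0x6D): reg=0xD0
After byte 3 (0x34): reg=0xB2
After byte 4 (0x61): reg=0x37
After byte 5 (0x7B): reg=0xE3
After byte 6 (0x12): reg=0xD9

Answer: 0xD9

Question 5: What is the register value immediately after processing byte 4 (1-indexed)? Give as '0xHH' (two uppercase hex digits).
After byte 1 (0xBE): reg=0x9F
After byte 2 (0x6D): reg=0xD0
After byte 3 (0x34): reg=0xB2
After byte 4 (0x61): reg=0x37

Answer: 0x37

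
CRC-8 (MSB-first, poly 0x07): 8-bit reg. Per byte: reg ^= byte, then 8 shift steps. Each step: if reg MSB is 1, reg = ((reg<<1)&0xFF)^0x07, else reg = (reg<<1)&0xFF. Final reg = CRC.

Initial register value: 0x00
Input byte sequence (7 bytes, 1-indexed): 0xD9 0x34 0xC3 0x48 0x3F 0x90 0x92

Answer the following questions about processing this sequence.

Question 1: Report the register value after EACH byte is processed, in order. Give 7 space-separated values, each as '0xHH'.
0x01 0x8B 0xFF 0x0C 0x99 0x3F 0x4A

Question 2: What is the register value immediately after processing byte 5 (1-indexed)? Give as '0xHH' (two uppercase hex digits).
Answer: 0x99

Derivation:
After byte 1 (0xD9): reg=0x01
After byte 2 (0x34): reg=0x8B
After byte 3 (0xC3): reg=0xFF
After byte 4 (0x48): reg=0x0C
After byte 5 (0x3F): reg=0x99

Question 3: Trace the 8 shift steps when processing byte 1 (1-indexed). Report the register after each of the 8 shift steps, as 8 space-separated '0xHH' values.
Register before byte 1: 0x00
After XOR with byte 0xD9: 0xD9

Answer: 0xB5 0x6D 0xDA 0xB3 0x61 0xC2 0x83 0x01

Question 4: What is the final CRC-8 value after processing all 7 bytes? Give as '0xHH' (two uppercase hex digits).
Answer: 0x4A

Derivation:
After byte 1 (0xD9): reg=0x01
After byte 2 (0x34): reg=0x8B
After byte 3 (0xC3): reg=0xFF
After byte 4 (0x48): reg=0x0C
After byte 5 (0x3F): reg=0x99
After byte 6 (0x90): reg=0x3F
After byte 7 (0x92): reg=0x4A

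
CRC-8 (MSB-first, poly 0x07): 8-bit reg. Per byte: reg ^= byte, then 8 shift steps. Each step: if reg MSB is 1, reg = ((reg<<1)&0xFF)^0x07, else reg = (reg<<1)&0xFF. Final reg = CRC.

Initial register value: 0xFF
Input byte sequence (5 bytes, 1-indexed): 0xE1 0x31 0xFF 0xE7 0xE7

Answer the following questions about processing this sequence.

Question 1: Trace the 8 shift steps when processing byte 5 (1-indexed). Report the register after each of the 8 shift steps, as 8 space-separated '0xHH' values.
After byte 1 (0xE1): reg=0x5A
After byte 2 (0x31): reg=0x16
After byte 3 (0xFF): reg=0x91
After byte 4 (0xE7): reg=0x45
Register before byte 5: 0x45
After XOR with byte 0xE7: 0xA2

Answer: 0x43 0x86 0x0B 0x16 0x2C 0x58 0xB0 0x67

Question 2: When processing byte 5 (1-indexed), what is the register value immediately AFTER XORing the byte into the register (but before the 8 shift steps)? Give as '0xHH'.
Answer: 0xA2

Derivation:
Register before byte 5: 0x45
Byte 5: 0xE7
0x45 XOR 0xE7 = 0xA2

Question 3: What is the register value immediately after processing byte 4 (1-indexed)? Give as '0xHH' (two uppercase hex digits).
After byte 1 (0xE1): reg=0x5A
After byte 2 (0x31): reg=0x16
After byte 3 (0xFF): reg=0x91
After byte 4 (0xE7): reg=0x45

Answer: 0x45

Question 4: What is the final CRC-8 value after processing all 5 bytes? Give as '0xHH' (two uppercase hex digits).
Answer: 0x67

Derivation:
After byte 1 (0xE1): reg=0x5A
After byte 2 (0x31): reg=0x16
After byte 3 (0xFF): reg=0x91
After byte 4 (0xE7): reg=0x45
After byte 5 (0xE7): reg=0x67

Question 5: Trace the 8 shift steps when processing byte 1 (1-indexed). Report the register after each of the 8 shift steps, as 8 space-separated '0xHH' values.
Answer: 0x3C 0x78 0xF0 0xE7 0xC9 0x95 0x2D 0x5A

Derivation:
Register before byte 1: 0xFF
After XOR with byte 0xE1: 0x1E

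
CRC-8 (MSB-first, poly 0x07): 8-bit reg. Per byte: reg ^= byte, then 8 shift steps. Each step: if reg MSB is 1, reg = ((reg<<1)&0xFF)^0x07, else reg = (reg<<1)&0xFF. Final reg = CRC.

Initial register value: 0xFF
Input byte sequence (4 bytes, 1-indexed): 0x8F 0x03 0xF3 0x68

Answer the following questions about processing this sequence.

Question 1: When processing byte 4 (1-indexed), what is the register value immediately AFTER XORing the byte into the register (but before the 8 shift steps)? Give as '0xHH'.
Answer: 0xE7

Derivation:
Register before byte 4: 0x8F
Byte 4: 0x68
0x8F XOR 0x68 = 0xE7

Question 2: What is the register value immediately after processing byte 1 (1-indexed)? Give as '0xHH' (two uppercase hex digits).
Answer: 0x57

Derivation:
After byte 1 (0x8F): reg=0x57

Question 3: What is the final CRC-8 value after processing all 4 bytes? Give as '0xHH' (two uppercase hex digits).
After byte 1 (0x8F): reg=0x57
After byte 2 (0x03): reg=0xAB
After byte 3 (0xF3): reg=0x8F
After byte 4 (0x68): reg=0xBB

Answer: 0xBB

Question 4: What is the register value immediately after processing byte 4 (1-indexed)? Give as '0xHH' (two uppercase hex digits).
After byte 1 (0x8F): reg=0x57
After byte 2 (0x03): reg=0xAB
After byte 3 (0xF3): reg=0x8F
After byte 4 (0x68): reg=0xBB

Answer: 0xBB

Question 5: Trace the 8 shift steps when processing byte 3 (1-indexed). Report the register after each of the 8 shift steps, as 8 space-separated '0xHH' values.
Answer: 0xB0 0x67 0xCE 0x9B 0x31 0x62 0xC4 0x8F

Derivation:
After byte 1 (0x8F): reg=0x57
After byte 2 (0x03): reg=0xAB
Register before byte 3: 0xAB
After XOR with byte 0xF3: 0x58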